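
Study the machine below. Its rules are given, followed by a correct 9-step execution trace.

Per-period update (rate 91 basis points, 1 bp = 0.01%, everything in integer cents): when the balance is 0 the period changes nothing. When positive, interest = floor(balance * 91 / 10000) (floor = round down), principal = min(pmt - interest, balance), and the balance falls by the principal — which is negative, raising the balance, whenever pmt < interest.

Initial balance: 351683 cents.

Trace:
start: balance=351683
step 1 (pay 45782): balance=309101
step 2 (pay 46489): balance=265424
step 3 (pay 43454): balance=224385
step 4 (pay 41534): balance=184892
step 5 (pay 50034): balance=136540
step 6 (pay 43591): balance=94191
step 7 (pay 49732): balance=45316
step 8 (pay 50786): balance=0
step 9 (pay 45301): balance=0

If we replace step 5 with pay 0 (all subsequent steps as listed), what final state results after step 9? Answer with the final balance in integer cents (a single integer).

1474

(re-executing from step 5 with the substitution; state before step 5: balance=184892)
step 5 (pay 0): balance=186574
step 6 (pay 43591): balance=144680
step 7 (pay 49732): balance=96264
step 8 (pay 50786): balance=46354
step 9 (pay 45301): balance=1474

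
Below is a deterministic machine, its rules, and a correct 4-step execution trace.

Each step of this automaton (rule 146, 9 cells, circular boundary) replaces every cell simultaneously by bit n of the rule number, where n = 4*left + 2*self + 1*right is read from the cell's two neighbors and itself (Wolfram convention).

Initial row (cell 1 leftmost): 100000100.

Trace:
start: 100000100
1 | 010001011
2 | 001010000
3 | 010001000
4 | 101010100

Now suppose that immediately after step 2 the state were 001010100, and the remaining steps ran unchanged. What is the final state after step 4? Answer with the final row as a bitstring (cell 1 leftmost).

state after step 2 := 001010100
3 | 010000010
4 | 101000101

101000101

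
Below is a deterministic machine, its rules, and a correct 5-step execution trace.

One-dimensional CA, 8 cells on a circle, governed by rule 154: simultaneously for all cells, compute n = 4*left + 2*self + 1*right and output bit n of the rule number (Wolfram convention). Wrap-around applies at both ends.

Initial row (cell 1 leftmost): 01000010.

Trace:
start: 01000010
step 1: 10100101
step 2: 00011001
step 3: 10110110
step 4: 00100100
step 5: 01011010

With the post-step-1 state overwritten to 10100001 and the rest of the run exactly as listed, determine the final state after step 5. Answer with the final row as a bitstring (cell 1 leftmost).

state after step 1 := 10100001
step 2: 00010011
step 3: 10101110
step 4: 00001100
step 5: 00011010

00011010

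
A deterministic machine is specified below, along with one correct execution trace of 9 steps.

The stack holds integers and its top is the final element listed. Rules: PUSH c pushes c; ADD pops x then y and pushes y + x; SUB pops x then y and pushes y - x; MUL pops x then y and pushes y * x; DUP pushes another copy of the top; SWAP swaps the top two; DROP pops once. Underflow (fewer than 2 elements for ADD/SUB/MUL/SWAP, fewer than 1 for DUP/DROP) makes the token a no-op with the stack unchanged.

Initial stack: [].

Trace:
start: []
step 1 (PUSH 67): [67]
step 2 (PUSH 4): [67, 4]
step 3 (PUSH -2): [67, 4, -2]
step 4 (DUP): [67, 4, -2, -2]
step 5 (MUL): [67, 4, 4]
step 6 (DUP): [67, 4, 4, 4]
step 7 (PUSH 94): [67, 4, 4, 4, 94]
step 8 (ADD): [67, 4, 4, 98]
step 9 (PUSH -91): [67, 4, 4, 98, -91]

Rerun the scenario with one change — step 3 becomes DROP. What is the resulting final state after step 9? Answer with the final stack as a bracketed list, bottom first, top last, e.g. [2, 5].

(re-executing from step 3 with the substitution; state before step 3: [67, 4])
step 3 (DROP): [67]
step 4 (DUP): [67, 67]
step 5 (MUL): [4489]
step 6 (DUP): [4489, 4489]
step 7 (PUSH 94): [4489, 4489, 94]
step 8 (ADD): [4489, 4583]
step 9 (PUSH -91): [4489, 4583, -91]

[4489, 4583, -91]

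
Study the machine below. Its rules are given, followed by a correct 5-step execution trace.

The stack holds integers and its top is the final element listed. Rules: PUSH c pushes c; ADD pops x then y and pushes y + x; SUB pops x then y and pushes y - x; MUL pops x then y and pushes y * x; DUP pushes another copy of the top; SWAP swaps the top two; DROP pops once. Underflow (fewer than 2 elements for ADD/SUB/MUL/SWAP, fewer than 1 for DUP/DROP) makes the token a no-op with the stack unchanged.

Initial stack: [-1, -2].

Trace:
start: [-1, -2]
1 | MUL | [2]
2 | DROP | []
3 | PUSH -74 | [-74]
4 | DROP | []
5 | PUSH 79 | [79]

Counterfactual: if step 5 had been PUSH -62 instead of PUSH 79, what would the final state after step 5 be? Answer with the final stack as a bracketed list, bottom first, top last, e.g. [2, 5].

(re-executing from step 5 with the substitution; state before step 5: [])
5 | PUSH -62 | [-62]

[-62]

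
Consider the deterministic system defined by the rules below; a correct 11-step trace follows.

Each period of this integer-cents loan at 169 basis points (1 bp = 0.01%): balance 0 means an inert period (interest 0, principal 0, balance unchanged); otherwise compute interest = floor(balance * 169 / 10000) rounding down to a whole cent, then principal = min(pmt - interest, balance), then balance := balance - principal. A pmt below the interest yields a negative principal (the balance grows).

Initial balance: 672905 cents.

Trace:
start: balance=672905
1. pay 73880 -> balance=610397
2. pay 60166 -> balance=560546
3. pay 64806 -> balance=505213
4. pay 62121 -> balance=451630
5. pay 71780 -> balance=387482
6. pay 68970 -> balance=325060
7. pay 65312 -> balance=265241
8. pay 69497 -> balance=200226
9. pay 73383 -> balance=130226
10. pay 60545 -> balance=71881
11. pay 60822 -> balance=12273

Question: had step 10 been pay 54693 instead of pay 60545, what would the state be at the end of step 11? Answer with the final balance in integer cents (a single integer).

(re-executing from step 10 with the substitution; state before step 10: balance=130226)
10. pay 54693 -> balance=77733
11. pay 60822 -> balance=18224

18224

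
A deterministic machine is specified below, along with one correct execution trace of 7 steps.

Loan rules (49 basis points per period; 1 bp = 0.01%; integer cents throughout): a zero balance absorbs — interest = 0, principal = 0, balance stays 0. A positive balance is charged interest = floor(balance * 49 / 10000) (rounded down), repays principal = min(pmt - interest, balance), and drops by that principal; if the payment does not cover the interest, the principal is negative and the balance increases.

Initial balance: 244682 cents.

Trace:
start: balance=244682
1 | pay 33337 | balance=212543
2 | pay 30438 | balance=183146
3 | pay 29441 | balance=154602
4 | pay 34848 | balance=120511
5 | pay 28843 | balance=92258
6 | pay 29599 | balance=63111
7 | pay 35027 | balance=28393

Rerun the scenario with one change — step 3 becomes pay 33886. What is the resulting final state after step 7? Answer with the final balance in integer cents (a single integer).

(re-executing from step 3 with the substitution; state before step 3: balance=183146)
3 | pay 33886 | balance=150157
4 | pay 34848 | balance=116044
5 | pay 28843 | balance=87769
6 | pay 29599 | balance=58600
7 | pay 35027 | balance=23860

23860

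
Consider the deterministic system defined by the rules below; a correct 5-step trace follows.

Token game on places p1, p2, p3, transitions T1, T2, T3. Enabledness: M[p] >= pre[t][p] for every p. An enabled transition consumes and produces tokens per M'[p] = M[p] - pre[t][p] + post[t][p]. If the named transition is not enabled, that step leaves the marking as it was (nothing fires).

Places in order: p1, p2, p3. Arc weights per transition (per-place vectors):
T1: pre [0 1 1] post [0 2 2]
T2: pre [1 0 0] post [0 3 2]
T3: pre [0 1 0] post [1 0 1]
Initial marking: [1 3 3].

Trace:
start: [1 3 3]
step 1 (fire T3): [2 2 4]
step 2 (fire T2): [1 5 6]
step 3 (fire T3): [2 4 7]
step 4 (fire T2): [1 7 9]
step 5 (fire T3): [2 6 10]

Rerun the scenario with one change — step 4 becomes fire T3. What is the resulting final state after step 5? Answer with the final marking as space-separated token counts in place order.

(re-executing from step 4 with the substitution; state before step 4: [2 4 7])
step 4 (fire T3): [3 3 8]
step 5 (fire T3): [4 2 9]

4 2 9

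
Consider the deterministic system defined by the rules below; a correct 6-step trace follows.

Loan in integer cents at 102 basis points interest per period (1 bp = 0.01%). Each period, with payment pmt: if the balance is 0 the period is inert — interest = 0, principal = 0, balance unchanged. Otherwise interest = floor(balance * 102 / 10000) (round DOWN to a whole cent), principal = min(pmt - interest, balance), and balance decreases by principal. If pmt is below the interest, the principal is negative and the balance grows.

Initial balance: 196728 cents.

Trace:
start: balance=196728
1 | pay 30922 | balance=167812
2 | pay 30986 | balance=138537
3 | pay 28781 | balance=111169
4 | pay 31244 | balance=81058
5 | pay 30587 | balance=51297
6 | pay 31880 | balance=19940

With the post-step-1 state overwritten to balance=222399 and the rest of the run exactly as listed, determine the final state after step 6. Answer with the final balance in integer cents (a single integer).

state after step 1 := balance=222399
2 | pay 30986 | balance=193681
3 | pay 28781 | balance=166875
4 | pay 31244 | balance=137333
5 | pay 30587 | balance=108146
6 | pay 31880 | balance=77369

77369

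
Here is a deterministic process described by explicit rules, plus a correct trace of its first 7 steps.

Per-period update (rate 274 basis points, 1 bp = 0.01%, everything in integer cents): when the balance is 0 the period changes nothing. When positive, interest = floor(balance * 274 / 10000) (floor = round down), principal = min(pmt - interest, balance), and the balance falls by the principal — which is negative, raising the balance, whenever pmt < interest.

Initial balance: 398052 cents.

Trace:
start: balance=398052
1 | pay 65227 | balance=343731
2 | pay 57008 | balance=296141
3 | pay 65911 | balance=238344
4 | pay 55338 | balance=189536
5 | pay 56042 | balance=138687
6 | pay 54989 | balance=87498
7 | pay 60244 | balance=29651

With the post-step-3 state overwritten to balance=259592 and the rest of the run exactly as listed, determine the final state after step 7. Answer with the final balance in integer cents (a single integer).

53324

state after step 3 := balance=259592
4 | pay 55338 | balance=211366
5 | pay 56042 | balance=161115
6 | pay 54989 | balance=110540
7 | pay 60244 | balance=53324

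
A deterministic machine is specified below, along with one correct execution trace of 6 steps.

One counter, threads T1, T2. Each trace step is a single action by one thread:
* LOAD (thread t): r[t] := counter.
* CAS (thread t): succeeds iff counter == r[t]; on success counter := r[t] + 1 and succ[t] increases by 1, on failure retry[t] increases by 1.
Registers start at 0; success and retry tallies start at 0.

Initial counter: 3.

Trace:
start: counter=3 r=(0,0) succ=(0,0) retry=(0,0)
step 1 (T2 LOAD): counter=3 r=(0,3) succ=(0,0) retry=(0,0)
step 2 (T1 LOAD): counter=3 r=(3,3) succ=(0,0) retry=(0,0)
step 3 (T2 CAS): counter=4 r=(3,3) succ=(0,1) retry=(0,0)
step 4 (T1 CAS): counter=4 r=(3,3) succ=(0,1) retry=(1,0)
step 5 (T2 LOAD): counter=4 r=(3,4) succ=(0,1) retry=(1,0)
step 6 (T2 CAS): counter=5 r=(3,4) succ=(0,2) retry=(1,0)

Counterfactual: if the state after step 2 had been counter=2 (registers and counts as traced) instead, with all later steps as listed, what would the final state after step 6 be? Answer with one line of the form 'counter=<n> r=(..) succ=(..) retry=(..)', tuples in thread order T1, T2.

state after step 2 := counter=2 r=(3,3) succ=(0,0) retry=(0,0)
step 3 (T2 CAS): counter=2 r=(3,3) succ=(0,0) retry=(0,1)
step 4 (T1 CAS): counter=2 r=(3,3) succ=(0,0) retry=(1,1)
step 5 (T2 LOAD): counter=2 r=(3,2) succ=(0,0) retry=(1,1)
step 6 (T2 CAS): counter=3 r=(3,2) succ=(0,1) retry=(1,1)

counter=3 r=(3,2) succ=(0,1) retry=(1,1)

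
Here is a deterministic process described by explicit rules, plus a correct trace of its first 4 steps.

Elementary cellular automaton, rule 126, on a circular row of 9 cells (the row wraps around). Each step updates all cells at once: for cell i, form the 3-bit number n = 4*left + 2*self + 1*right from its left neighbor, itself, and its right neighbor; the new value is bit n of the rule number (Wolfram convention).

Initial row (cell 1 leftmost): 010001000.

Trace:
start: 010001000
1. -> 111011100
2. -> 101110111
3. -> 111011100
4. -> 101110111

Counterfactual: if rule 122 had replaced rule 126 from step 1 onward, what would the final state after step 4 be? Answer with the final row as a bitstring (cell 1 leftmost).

110101100

(re-executing steps 1..4 under rule 122; state before step 1: 010001000)
1. -> 101010100
2. -> 010101011
3. -> 101010111
4. -> 110101100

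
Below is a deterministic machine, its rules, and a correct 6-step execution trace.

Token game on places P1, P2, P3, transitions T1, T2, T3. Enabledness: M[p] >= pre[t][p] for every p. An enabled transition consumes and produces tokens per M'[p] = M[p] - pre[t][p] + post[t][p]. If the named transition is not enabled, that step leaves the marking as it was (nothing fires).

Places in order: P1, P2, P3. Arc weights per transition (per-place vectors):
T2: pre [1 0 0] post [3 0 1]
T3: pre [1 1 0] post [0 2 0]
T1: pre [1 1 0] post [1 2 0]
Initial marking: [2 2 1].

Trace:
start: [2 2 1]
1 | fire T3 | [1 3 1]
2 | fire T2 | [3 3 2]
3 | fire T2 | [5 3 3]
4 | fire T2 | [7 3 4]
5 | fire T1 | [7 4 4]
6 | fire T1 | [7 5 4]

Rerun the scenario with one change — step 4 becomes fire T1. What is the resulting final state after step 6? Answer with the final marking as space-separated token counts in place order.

(re-executing from step 4 with the substitution; state before step 4: [5 3 3])
4 | fire T1 | [5 4 3]
5 | fire T1 | [5 5 3]
6 | fire T1 | [5 6 3]

5 6 3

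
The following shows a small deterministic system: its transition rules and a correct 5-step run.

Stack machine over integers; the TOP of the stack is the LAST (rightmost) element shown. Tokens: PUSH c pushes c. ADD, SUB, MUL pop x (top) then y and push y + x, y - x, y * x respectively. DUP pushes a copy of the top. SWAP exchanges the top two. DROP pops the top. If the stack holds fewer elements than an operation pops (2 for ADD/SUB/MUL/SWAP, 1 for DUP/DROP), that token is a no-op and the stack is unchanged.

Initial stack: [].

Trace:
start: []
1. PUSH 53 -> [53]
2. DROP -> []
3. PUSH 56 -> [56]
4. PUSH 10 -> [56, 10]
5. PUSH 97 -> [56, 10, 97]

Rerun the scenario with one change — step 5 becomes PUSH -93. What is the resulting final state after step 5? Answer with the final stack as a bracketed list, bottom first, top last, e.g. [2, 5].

(re-executing from step 5 with the substitution; state before step 5: [56, 10])
5. PUSH -93 -> [56, 10, -93]

[56, 10, -93]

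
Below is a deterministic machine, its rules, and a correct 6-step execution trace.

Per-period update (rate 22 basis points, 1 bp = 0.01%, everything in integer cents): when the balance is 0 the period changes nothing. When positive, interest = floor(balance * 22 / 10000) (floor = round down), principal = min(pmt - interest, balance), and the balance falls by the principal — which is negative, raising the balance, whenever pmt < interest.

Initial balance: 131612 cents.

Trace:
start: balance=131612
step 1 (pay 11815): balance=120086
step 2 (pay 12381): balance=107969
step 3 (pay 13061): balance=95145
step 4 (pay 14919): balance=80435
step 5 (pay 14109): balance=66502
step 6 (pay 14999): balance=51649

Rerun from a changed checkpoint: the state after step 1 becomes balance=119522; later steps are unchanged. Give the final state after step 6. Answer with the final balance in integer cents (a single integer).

state after step 1 := balance=119522
step 2 (pay 12381): balance=107403
step 3 (pay 13061): balance=94578
step 4 (pay 14919): balance=79867
step 5 (pay 14109): balance=65933
step 6 (pay 14999): balance=51079

51079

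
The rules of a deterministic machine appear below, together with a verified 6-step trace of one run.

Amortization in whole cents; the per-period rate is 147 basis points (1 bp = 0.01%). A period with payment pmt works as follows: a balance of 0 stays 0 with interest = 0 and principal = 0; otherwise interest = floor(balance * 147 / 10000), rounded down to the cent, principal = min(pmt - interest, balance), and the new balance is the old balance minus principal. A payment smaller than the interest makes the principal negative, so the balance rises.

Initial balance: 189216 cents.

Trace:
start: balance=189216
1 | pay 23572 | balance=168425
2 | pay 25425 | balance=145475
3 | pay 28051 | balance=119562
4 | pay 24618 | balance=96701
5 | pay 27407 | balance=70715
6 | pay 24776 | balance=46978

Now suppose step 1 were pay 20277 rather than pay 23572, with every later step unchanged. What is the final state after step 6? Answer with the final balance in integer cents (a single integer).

(re-executing from step 1 with the substitution; state before step 1: balance=189216)
1 | pay 20277 | balance=171720
2 | pay 25425 | balance=148819
3 | pay 28051 | balance=122955
4 | pay 24618 | balance=100144
5 | pay 27407 | balance=74209
6 | pay 24776 | balance=50523

50523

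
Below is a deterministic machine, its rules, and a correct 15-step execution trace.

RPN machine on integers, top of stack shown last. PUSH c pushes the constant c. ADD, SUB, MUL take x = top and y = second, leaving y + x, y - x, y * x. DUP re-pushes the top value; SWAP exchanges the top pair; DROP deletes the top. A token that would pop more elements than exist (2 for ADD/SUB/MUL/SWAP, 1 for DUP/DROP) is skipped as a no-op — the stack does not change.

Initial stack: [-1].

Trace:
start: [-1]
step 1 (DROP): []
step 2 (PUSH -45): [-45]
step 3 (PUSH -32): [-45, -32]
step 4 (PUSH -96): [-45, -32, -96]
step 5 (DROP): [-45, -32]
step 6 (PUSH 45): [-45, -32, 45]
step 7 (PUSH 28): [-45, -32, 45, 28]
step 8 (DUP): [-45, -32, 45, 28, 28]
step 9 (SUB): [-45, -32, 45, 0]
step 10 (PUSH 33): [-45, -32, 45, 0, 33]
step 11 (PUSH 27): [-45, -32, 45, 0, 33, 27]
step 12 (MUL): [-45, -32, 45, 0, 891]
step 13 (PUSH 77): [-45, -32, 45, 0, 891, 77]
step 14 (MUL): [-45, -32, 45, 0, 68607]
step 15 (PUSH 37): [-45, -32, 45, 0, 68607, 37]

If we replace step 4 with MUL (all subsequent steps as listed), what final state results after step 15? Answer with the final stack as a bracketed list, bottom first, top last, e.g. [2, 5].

(re-executing from step 4 with the substitution; state before step 4: [-45, -32])
step 4 (MUL): [1440]
step 5 (DROP): []
step 6 (PUSH 45): [45]
step 7 (PUSH 28): [45, 28]
step 8 (DUP): [45, 28, 28]
step 9 (SUB): [45, 0]
step 10 (PUSH 33): [45, 0, 33]
step 11 (PUSH 27): [45, 0, 33, 27]
step 12 (MUL): [45, 0, 891]
step 13 (PUSH 77): [45, 0, 891, 77]
step 14 (MUL): [45, 0, 68607]
step 15 (PUSH 37): [45, 0, 68607, 37]

[45, 0, 68607, 37]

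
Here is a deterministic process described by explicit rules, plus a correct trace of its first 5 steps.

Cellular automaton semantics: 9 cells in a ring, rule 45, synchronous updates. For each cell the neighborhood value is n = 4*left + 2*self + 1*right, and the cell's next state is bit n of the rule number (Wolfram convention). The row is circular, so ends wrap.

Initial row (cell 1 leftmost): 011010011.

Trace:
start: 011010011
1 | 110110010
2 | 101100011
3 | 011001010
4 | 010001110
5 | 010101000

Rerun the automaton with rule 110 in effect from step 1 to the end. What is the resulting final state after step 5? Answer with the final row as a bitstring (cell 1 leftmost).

(re-executing steps 1..5 under rule 110; state before step 1: 011010011)
1 | 111110111
2 | 000011100
3 | 000110100
4 | 001111100
5 | 011000100

011000100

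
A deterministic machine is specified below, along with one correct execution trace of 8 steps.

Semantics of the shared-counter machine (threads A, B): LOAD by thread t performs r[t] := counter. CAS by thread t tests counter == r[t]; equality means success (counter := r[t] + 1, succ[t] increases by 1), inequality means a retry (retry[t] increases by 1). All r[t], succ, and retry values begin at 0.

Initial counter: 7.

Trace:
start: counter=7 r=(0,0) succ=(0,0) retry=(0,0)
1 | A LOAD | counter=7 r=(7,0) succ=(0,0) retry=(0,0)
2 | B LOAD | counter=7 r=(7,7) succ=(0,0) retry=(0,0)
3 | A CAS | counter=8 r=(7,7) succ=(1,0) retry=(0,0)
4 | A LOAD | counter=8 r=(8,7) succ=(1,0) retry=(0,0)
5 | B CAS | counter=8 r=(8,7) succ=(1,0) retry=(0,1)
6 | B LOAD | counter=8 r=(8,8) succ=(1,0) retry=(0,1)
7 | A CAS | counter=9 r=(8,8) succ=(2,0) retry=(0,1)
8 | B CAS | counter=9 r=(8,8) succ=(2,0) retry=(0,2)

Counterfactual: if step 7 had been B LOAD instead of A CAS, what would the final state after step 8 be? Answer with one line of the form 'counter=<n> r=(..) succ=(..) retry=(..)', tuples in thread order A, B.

(re-executing from step 7 with the substitution; state before step 7: counter=8 r=(8,8) succ=(1,0) retry=(0,1))
7 | B LOAD | counter=8 r=(8,8) succ=(1,0) retry=(0,1)
8 | B CAS | counter=9 r=(8,8) succ=(1,1) retry=(0,1)

counter=9 r=(8,8) succ=(1,1) retry=(0,1)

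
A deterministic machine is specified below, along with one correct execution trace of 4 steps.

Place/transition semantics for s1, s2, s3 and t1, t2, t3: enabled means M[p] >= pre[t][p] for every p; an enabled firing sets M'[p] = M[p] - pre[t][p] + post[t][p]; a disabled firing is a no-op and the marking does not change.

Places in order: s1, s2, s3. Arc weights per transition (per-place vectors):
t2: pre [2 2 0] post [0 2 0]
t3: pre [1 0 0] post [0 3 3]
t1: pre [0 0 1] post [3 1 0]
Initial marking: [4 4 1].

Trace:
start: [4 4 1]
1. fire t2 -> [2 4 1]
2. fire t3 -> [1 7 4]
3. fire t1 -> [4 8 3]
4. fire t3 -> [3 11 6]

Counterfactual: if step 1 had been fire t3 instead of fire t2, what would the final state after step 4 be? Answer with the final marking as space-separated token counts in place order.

(re-executing from step 1 with the substitution; state before step 1: [4 4 1])
1. fire t3 -> [3 7 4]
2. fire t3 -> [2 10 7]
3. fire t1 -> [5 11 6]
4. fire t3 -> [4 14 9]

4 14 9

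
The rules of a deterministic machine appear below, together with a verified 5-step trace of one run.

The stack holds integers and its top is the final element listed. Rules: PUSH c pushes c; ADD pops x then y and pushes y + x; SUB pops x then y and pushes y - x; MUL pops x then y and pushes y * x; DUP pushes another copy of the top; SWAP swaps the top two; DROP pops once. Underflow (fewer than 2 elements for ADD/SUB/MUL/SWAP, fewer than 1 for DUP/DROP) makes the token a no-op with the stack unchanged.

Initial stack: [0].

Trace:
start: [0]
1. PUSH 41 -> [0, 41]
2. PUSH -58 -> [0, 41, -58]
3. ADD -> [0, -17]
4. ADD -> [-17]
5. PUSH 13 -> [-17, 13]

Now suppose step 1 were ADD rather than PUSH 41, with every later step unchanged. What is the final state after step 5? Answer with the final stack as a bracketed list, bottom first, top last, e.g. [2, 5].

[-58, 13]

(re-executing from step 1 with the substitution; state before step 1: [0])
1. ADD -> [0]
2. PUSH -58 -> [0, -58]
3. ADD -> [-58]
4. ADD -> [-58]
5. PUSH 13 -> [-58, 13]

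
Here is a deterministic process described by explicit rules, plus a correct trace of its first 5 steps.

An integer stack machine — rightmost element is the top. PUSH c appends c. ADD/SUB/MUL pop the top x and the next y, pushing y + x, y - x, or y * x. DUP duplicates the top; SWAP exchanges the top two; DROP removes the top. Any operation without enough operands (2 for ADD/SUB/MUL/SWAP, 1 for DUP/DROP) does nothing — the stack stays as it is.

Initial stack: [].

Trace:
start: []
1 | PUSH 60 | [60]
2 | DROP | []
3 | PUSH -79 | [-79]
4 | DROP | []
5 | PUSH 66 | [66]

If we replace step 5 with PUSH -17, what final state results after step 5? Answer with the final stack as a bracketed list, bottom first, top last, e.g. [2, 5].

[-17]

(re-executing from step 5 with the substitution; state before step 5: [])
5 | PUSH -17 | [-17]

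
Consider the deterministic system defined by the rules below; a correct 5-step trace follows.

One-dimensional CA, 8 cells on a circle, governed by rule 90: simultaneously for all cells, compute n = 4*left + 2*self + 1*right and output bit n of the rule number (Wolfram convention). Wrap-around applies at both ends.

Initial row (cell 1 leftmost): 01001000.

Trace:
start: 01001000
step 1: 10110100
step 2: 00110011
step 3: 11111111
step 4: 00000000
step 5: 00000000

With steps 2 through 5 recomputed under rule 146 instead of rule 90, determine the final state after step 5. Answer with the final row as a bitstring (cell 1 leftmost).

(re-executing steps 2..5 under rule 146; state before step 2: 10110100)
step 2: 00000011
step 3: 10000100
step 4: 01001011
step 5: 00110000

00110000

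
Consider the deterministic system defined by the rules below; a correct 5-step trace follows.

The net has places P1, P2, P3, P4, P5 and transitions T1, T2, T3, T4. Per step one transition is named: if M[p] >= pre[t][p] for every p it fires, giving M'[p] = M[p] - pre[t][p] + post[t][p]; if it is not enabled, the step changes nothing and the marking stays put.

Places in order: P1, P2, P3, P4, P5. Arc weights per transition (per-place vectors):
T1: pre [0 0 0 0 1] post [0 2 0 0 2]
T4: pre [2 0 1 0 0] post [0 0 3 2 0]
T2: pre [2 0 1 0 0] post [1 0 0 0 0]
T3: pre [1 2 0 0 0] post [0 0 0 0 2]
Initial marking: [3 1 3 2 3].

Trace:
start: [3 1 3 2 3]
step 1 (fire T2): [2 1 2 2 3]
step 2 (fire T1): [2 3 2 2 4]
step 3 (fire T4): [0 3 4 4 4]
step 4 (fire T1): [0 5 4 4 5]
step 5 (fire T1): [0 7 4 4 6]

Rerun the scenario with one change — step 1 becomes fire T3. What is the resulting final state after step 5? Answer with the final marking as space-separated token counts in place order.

(re-executing from step 1 with the substitution; state before step 1: [3 1 3 2 3])
step 1 (fire T3): [3 1 3 2 3]
step 2 (fire T1): [3 3 3 2 4]
step 3 (fire T4): [1 3 5 4 4]
step 4 (fire T1): [1 5 5 4 5]
step 5 (fire T1): [1 7 5 4 6]

1 7 5 4 6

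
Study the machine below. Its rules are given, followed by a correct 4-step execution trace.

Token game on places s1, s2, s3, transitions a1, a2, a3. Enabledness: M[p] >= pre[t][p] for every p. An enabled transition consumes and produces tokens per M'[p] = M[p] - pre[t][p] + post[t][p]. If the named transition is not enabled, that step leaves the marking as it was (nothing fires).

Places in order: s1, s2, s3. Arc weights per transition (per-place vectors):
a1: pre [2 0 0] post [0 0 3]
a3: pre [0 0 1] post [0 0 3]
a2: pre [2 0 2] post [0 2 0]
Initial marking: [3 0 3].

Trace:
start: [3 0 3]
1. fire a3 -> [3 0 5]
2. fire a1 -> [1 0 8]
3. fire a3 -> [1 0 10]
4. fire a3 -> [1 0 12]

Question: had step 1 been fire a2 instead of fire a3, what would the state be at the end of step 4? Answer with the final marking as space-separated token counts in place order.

1 2 5

(re-executing from step 1 with the substitution; state before step 1: [3 0 3])
1. fire a2 -> [1 2 1]
2. fire a1 -> [1 2 1]
3. fire a3 -> [1 2 3]
4. fire a3 -> [1 2 5]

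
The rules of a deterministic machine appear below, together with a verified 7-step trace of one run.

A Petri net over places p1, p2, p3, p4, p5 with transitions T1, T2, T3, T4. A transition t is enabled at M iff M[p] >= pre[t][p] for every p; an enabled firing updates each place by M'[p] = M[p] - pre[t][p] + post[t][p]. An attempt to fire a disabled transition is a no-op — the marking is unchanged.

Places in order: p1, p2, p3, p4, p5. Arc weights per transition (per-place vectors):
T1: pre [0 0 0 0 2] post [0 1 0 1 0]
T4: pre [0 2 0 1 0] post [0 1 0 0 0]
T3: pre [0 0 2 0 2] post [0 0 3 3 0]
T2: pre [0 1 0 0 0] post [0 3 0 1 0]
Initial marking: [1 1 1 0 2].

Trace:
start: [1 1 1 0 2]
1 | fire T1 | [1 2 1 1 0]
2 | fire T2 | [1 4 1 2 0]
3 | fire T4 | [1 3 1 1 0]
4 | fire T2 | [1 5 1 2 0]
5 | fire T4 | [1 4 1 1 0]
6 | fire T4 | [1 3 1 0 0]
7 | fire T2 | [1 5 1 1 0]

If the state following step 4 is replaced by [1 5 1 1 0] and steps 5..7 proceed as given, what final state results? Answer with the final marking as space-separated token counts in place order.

1 6 1 1 0

state after step 4 := [1 5 1 1 0]
5 | fire T4 | [1 4 1 0 0]
6 | fire T4 | [1 4 1 0 0]
7 | fire T2 | [1 6 1 1 0]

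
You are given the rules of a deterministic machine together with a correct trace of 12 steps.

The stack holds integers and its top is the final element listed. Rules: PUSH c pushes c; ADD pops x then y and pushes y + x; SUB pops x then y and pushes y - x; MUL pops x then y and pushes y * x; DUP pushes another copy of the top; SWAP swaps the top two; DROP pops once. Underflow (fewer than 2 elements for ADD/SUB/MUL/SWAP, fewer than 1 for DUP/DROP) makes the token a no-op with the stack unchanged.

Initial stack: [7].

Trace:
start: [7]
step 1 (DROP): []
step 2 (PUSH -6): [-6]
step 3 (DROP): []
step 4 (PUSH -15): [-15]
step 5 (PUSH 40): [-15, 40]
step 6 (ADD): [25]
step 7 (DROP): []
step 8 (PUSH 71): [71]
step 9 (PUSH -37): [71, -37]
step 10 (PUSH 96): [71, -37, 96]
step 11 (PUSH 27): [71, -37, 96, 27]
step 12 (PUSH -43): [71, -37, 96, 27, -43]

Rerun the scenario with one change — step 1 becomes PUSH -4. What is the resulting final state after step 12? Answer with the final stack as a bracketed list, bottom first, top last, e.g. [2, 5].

[7, -4, 71, -37, 96, 27, -43]

(re-executing from step 1 with the substitution; state before step 1: [7])
step 1 (PUSH -4): [7, -4]
step 2 (PUSH -6): [7, -4, -6]
step 3 (DROP): [7, -4]
step 4 (PUSH -15): [7, -4, -15]
step 5 (PUSH 40): [7, -4, -15, 40]
step 6 (ADD): [7, -4, 25]
step 7 (DROP): [7, -4]
step 8 (PUSH 71): [7, -4, 71]
step 9 (PUSH -37): [7, -4, 71, -37]
step 10 (PUSH 96): [7, -4, 71, -37, 96]
step 11 (PUSH 27): [7, -4, 71, -37, 96, 27]
step 12 (PUSH -43): [7, -4, 71, -37, 96, 27, -43]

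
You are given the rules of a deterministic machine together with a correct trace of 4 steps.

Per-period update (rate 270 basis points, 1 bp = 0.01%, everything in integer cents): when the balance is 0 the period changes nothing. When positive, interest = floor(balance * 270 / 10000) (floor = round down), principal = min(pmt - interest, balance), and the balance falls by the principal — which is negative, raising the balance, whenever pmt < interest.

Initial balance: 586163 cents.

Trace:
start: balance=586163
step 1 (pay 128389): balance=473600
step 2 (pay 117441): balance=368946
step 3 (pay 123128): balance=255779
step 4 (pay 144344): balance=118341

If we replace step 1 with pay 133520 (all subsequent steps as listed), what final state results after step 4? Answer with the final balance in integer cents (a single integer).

(re-executing from step 1 with the substitution; state before step 1: balance=586163)
step 1 (pay 133520): balance=468469
step 2 (pay 117441): balance=363676
step 3 (pay 123128): balance=250367
step 4 (pay 144344): balance=112782

112782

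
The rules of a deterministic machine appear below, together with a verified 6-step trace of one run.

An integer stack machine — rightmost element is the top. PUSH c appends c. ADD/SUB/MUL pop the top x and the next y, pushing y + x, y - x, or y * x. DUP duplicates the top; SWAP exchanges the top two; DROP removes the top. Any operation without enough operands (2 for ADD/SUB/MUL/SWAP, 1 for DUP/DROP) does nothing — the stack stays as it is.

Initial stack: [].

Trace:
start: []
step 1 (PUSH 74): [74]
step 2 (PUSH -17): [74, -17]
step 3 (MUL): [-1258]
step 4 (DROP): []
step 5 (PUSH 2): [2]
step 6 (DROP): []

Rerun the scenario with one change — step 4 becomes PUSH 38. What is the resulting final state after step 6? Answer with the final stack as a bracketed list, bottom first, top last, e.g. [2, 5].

[-1258, 38]

(re-executing from step 4 with the substitution; state before step 4: [-1258])
step 4 (PUSH 38): [-1258, 38]
step 5 (PUSH 2): [-1258, 38, 2]
step 6 (DROP): [-1258, 38]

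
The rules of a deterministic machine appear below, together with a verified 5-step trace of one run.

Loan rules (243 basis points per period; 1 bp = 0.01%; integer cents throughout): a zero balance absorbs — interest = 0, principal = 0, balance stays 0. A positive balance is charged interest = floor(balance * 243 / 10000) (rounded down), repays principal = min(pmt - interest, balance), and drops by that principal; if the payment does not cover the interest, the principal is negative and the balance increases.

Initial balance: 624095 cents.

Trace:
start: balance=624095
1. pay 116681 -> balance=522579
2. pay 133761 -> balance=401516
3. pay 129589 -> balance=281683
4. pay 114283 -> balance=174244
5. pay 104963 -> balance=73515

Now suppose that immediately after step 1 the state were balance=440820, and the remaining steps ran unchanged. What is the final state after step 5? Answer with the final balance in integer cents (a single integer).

state after step 1 := balance=440820
2. pay 133761 -> balance=317770
3. pay 129589 -> balance=195902
4. pay 114283 -> balance=86379
5. pay 104963 -> balance=0

0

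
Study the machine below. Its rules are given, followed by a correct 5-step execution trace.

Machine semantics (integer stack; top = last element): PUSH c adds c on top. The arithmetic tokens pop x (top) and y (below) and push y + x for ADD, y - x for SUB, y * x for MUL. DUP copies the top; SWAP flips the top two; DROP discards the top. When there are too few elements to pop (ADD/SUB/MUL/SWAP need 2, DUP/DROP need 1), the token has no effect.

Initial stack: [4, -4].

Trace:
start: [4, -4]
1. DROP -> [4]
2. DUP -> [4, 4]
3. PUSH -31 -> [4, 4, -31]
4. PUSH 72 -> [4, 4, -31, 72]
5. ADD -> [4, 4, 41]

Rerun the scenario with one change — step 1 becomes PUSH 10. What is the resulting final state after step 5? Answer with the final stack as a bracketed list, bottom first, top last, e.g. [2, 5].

(re-executing from step 1 with the substitution; state before step 1: [4, -4])
1. PUSH 10 -> [4, -4, 10]
2. DUP -> [4, -4, 10, 10]
3. PUSH -31 -> [4, -4, 10, 10, -31]
4. PUSH 72 -> [4, -4, 10, 10, -31, 72]
5. ADD -> [4, -4, 10, 10, 41]

[4, -4, 10, 10, 41]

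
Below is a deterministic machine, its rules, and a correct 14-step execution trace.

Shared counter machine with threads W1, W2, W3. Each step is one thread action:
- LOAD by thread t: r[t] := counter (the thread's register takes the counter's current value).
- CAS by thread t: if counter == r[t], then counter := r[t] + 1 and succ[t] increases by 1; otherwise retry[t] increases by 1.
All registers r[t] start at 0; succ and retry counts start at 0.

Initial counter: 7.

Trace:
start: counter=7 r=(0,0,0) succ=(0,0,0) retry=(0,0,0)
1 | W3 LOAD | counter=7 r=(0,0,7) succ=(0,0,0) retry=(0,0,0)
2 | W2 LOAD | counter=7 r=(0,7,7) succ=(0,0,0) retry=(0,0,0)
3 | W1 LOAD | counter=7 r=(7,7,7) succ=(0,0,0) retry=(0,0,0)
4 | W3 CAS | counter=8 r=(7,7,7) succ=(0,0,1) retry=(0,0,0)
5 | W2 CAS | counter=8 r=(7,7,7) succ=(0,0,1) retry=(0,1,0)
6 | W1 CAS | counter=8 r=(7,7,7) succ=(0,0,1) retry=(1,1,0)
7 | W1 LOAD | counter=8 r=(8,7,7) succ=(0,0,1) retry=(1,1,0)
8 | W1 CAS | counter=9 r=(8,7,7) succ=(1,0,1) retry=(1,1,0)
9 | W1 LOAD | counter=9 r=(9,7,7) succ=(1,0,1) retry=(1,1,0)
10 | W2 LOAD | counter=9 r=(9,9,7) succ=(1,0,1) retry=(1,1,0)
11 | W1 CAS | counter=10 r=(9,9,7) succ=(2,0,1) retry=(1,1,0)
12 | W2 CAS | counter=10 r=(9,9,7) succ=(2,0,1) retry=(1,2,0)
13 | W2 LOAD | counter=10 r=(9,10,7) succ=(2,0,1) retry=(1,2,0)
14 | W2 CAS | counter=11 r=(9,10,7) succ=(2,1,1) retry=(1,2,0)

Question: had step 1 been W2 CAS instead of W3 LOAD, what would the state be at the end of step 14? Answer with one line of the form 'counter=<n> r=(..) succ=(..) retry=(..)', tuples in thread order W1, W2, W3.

(re-executing from step 1 with the substitution; state before step 1: counter=7 r=(0,0,0) succ=(0,0,0) retry=(0,0,0))
1 | W2 CAS | counter=7 r=(0,0,0) succ=(0,0,0) retry=(0,1,0)
2 | W2 LOAD | counter=7 r=(0,7,0) succ=(0,0,0) retry=(0,1,0)
3 | W1 LOAD | counter=7 r=(7,7,0) succ=(0,0,0) retry=(0,1,0)
4 | W3 CAS | counter=7 r=(7,7,0) succ=(0,0,0) retry=(0,1,1)
5 | W2 CAS | counter=8 r=(7,7,0) succ=(0,1,0) retry=(0,1,1)
6 | W1 CAS | counter=8 r=(7,7,0) succ=(0,1,0) retry=(1,1,1)
7 | W1 LOAD | counter=8 r=(8,7,0) succ=(0,1,0) retry=(1,1,1)
8 | W1 CAS | counter=9 r=(8,7,0) succ=(1,1,0) retry=(1,1,1)
9 | W1 LOAD | counter=9 r=(9,7,0) succ=(1,1,0) retry=(1,1,1)
10 | W2 LOAD | counter=9 r=(9,9,0) succ=(1,1,0) retry=(1,1,1)
11 | W1 CAS | counter=10 r=(9,9,0) succ=(2,1,0) retry=(1,1,1)
12 | W2 CAS | counter=10 r=(9,9,0) succ=(2,1,0) retry=(1,2,1)
13 | W2 LOAD | counter=10 r=(9,10,0) succ=(2,1,0) retry=(1,2,1)
14 | W2 CAS | counter=11 r=(9,10,0) succ=(2,2,0) retry=(1,2,1)

counter=11 r=(9,10,0) succ=(2,2,0) retry=(1,2,1)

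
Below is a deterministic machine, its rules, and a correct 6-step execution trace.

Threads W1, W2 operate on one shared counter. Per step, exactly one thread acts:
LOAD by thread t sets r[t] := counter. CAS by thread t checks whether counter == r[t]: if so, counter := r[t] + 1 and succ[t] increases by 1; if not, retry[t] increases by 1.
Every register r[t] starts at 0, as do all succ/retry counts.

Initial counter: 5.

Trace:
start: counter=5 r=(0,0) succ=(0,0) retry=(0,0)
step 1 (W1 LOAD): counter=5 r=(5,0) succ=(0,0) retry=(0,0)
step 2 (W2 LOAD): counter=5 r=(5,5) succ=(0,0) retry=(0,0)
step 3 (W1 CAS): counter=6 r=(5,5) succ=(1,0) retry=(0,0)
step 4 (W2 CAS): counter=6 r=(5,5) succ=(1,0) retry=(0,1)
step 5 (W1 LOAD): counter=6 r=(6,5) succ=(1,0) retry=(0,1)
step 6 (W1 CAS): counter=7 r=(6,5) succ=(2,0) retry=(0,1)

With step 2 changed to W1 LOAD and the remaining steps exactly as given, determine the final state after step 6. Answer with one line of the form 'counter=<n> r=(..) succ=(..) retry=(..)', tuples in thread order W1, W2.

counter=7 r=(6,0) succ=(2,0) retry=(0,1)

(re-executing from step 2 with the substitution; state before step 2: counter=5 r=(5,0) succ=(0,0) retry=(0,0))
step 2 (W1 LOAD): counter=5 r=(5,0) succ=(0,0) retry=(0,0)
step 3 (W1 CAS): counter=6 r=(5,0) succ=(1,0) retry=(0,0)
step 4 (W2 CAS): counter=6 r=(5,0) succ=(1,0) retry=(0,1)
step 5 (W1 LOAD): counter=6 r=(6,0) succ=(1,0) retry=(0,1)
step 6 (W1 CAS): counter=7 r=(6,0) succ=(2,0) retry=(0,1)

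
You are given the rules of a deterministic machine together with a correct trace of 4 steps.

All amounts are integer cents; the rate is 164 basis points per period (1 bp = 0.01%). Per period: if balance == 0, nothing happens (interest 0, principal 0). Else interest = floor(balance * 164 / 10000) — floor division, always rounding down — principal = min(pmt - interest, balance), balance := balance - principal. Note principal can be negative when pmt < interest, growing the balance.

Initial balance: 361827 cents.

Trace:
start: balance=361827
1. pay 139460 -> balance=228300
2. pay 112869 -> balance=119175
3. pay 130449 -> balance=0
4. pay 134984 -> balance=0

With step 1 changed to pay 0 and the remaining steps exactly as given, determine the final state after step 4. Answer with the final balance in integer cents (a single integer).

1977

(re-executing from step 1 with the substitution; state before step 1: balance=361827)
1. pay 0 -> balance=367760
2. pay 112869 -> balance=260922
3. pay 130449 -> balance=134752
4. pay 134984 -> balance=1977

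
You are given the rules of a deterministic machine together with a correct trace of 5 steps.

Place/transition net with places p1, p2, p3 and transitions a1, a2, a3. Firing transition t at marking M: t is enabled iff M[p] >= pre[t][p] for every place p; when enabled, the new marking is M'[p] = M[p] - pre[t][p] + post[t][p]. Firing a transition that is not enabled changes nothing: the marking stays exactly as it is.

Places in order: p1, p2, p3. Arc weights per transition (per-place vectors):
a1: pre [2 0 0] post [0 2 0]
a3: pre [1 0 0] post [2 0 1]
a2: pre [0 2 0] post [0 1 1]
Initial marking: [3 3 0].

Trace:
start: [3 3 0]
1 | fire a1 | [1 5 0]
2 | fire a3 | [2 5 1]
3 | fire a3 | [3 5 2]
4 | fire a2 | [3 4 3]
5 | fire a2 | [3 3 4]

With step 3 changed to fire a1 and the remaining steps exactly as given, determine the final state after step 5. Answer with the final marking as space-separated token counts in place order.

(re-executing from step 3 with the substitution; state before step 3: [2 5 1])
3 | fire a1 | [0 7 1]
4 | fire a2 | [0 6 2]
5 | fire a2 | [0 5 3]

0 5 3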